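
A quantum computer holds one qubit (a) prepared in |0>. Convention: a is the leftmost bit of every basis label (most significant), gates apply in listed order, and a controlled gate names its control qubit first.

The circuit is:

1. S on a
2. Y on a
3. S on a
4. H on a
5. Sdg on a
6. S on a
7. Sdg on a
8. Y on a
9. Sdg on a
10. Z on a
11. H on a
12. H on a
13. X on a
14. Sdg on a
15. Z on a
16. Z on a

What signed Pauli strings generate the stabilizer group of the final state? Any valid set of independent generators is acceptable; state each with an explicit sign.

One valid set of independent stabilizer generators is +Y (any independent generating set of the same group is equally correct).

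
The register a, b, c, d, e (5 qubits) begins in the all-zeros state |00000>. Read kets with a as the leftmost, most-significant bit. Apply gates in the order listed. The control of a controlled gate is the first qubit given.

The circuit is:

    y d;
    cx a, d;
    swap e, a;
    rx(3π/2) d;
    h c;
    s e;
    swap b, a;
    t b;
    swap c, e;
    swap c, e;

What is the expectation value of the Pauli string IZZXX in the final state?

The expectation value of IZZXX is 0. Key observation: the block from step 9 through step 10 cancels to the identity and can be dropped.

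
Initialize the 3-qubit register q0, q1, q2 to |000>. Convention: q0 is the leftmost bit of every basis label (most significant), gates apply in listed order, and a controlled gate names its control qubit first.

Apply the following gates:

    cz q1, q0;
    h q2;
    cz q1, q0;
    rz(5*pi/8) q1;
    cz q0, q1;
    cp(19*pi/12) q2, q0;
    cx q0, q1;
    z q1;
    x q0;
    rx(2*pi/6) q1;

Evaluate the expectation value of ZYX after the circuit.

In the final state, ZYX has expectation sqrt(3)/2.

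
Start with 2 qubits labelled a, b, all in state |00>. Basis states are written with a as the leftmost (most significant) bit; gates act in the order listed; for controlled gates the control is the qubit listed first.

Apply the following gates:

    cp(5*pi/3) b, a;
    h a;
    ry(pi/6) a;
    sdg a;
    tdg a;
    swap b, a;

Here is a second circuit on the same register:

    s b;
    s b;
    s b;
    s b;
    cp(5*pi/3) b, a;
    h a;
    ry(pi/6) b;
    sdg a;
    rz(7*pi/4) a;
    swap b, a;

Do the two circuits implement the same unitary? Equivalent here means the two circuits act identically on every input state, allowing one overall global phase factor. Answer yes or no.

No, they are not equivalent — no single phase factor reconciles the two unitaries.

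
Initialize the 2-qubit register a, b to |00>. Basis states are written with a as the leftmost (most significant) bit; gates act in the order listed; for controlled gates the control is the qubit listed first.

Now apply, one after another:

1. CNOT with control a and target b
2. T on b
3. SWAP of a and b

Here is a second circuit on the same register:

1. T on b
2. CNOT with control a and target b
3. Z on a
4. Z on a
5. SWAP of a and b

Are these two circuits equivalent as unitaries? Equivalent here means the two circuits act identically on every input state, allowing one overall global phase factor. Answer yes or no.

No — the two circuits implement different unitaries, even allowing a global phase.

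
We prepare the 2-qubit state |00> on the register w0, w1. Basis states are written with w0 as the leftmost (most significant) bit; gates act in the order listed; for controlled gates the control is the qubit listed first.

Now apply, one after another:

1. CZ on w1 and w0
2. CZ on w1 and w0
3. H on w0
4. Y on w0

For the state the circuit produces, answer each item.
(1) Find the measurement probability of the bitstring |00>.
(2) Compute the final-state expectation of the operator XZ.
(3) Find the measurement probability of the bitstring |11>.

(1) Outcome |00> occurs with probability 1/2.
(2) In the final state, XZ has expectation -1.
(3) The probability of measuring |11> is 0.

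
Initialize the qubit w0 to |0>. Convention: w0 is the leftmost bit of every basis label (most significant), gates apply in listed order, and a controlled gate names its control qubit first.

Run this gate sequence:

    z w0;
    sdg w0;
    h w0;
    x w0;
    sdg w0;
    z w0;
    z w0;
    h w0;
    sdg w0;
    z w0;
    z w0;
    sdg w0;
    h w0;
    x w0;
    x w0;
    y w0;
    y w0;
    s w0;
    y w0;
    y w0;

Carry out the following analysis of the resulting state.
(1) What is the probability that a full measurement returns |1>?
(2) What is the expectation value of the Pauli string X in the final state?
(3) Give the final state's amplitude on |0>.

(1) Outcome |1> occurs with probability 1/2.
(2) The observable X averages to -1.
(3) The final state's coefficient on |0> equals -sqrt(2)*I/2.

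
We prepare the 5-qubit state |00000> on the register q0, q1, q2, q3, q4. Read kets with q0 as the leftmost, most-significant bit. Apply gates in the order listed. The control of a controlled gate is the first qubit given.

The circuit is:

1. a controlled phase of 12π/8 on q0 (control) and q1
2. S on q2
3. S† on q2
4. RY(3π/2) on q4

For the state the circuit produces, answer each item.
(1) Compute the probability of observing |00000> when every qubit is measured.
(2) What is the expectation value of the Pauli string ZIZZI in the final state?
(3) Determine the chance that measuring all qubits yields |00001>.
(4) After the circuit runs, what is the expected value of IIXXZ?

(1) The probability of measuring |00000> is 1/2.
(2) The observable ZIZZI averages to 1.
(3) The probability of measuring |00001> is 1/2.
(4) In the final state, IIXXZ has expectation 0.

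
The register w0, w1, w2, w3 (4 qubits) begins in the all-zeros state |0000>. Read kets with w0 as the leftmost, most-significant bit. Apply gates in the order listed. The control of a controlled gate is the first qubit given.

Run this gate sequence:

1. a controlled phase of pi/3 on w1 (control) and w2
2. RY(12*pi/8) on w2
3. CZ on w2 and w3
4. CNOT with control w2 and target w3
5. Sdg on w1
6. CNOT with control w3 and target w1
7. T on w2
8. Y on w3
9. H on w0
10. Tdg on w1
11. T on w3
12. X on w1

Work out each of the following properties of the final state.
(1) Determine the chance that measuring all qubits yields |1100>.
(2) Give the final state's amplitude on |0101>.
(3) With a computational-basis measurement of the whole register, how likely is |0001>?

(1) A full measurement returns |1100> with probability 0.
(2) The amplitude on |0101> is -exp(3*I*pi/4)/2.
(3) A full measurement returns |0001> with probability 0.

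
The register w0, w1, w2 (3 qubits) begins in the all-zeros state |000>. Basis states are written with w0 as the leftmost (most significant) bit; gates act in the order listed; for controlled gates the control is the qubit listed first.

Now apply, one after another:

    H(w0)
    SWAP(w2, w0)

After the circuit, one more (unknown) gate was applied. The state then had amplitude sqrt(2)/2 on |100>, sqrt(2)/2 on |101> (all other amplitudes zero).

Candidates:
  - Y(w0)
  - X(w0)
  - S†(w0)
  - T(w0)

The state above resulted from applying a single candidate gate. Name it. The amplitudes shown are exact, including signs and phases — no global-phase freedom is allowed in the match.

It was X(w0) that produced the state shown.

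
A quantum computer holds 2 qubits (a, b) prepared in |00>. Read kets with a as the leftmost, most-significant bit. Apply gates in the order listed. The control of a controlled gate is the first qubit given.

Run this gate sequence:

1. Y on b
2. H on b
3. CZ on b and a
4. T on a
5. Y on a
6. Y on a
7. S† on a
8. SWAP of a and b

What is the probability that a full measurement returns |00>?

Outcome |00> occurs with probability 1/2.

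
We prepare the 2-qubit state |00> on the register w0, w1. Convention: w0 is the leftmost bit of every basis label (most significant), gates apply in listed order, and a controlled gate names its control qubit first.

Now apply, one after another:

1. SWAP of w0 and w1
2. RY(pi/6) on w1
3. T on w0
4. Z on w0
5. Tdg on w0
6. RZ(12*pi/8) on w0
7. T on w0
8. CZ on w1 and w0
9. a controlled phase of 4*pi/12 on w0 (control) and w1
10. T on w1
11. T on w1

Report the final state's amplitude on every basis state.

After the circuit, the state carries amplitude (-sqrt(6) - sqrt(2))*exp(I*pi/4)/4 on |00>, (-sqrt(6) + sqrt(2))*exp(3*I*pi/4)/4 on |01>, 0 on |10>, 0 on |11>.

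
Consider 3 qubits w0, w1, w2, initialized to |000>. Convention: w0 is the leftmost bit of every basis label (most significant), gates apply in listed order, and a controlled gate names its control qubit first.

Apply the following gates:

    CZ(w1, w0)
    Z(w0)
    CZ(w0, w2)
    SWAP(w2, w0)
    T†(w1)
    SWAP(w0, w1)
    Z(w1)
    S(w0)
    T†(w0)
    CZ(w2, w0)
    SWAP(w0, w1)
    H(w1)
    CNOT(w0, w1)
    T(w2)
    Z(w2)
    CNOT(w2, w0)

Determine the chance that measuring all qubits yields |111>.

Outcome |111> occurs with probability 0.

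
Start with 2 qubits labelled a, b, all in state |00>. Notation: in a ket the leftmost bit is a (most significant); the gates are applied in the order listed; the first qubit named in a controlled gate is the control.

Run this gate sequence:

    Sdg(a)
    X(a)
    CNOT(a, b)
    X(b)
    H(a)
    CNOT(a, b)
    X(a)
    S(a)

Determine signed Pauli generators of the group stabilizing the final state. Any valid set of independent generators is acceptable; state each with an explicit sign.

The stabilizer group can be generated by +XY, -ZZ, among other valid generating sets.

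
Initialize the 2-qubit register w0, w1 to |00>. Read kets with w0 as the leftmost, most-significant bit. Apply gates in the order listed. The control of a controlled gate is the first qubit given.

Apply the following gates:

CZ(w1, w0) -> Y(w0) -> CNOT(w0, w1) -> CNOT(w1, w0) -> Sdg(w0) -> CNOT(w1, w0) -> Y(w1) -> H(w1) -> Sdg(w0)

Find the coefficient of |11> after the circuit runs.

The final state's coefficient on |11> equals -sqrt(2)*I/2.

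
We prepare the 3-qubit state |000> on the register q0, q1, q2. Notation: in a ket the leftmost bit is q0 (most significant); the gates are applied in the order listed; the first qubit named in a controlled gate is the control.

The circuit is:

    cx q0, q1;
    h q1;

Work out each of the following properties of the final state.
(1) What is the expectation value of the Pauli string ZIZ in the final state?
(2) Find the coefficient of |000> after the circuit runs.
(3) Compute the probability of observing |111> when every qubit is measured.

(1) The observable ZIZ averages to 1.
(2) The amplitude on |000> is sqrt(2)/2.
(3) A full measurement returns |111> with probability 0.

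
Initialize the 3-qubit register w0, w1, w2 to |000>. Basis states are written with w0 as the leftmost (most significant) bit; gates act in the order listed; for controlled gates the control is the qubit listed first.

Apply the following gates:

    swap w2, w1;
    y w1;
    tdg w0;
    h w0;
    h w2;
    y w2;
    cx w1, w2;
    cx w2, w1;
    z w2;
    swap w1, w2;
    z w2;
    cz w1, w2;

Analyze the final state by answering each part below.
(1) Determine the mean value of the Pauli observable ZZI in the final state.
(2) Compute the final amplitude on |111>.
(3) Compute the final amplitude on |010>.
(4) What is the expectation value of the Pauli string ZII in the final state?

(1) The expectation value of ZZI is 0.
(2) |111> carries amplitude 0 in the final state.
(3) The amplitude on |010> is -1/2.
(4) The expectation value of ZII is 0.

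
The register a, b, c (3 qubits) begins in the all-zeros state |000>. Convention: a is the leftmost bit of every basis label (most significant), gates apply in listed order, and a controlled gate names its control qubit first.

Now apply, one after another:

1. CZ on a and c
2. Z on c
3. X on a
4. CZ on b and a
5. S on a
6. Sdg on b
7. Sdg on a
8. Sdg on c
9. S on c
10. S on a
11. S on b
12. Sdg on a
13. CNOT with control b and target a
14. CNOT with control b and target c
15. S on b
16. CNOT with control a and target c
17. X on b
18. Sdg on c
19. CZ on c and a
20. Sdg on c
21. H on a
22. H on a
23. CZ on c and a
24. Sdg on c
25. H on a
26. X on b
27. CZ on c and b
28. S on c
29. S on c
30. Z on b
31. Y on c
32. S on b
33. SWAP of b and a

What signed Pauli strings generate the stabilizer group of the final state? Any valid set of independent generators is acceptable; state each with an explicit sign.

The stabilizer group can be generated by -IXI, +ZII, +IIZ, among other valid generating sets. Key observation: gates 5-12 undo each other exactly, leaving only the rest of the circuit to track.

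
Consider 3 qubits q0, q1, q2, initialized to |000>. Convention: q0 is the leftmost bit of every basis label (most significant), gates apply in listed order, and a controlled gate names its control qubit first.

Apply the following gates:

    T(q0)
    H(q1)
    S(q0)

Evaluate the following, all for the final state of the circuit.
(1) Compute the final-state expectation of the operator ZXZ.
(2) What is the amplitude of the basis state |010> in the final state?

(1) The expectation value of ZXZ is 1.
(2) The amplitude on |010> is sqrt(2)/2.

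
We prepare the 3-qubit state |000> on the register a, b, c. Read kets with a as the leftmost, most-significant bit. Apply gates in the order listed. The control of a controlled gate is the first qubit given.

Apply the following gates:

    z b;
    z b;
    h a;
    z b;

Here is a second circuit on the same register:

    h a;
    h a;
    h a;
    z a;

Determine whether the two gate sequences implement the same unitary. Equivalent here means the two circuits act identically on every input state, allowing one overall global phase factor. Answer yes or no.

No: there is an input state on which the two circuits produce genuinely different outputs (not merely differing by a phase).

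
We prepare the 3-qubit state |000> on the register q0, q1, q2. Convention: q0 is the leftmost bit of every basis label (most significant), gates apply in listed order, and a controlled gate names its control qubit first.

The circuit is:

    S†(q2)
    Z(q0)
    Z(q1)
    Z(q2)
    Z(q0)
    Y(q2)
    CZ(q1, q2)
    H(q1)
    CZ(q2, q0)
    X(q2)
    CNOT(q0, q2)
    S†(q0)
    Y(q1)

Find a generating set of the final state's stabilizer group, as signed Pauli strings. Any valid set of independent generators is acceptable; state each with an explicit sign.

One valid set of independent stabilizer generators is -IXI, +ZII, +IIZ (any independent generating set of the same group is equally correct).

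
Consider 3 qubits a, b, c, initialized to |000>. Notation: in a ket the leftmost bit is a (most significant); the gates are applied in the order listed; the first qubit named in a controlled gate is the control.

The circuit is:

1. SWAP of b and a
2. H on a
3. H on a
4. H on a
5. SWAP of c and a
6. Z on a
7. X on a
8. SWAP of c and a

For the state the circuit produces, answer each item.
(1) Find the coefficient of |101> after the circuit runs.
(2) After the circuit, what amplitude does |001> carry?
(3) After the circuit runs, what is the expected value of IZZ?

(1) The amplitude on |101> is sqrt(2)/2. Key observation: the block from step 3 through step 4 cancels to the identity and can be dropped.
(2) |001> carries amplitude sqrt(2)/2 in the final state.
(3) The expectation value of IZZ is -1.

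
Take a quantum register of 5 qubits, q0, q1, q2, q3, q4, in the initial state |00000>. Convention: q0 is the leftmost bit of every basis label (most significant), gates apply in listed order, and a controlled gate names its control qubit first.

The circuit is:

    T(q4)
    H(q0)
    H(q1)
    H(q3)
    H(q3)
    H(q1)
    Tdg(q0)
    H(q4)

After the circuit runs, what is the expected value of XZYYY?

The expectation value of XZYYY is 0. Key observation: steps 3-6 multiply out to the identity, so the circuit reduces to the remaining gates.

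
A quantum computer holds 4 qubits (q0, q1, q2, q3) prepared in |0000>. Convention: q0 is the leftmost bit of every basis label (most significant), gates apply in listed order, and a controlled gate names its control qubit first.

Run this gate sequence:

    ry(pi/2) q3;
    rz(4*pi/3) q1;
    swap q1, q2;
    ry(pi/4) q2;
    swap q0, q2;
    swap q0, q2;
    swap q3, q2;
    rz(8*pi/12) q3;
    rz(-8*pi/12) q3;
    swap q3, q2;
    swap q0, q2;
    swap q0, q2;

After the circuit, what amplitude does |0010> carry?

The final state's coefficient on |0010> equals -sqrt(4 - 2*sqrt(2))*exp(I*pi/3)/4. Key observation: steps 5-12 multiply out to the identity, so the circuit reduces to the remaining gates.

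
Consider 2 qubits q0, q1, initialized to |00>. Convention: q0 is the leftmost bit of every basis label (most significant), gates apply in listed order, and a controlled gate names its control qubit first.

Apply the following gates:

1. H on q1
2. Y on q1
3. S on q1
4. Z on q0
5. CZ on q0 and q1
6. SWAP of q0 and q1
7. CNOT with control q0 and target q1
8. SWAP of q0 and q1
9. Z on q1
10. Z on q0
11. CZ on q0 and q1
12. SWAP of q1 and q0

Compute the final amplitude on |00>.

|00> carries amplitude -sqrt(2)*I/2 in the final state.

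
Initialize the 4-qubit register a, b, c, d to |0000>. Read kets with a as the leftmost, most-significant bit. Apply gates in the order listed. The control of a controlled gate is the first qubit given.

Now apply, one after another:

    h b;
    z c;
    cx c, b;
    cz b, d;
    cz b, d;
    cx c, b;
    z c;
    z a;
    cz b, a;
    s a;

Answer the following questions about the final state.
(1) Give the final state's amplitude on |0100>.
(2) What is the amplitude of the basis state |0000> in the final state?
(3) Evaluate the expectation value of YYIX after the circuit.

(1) The final state's coefficient on |0100> equals sqrt(2)/2. Key observation: steps 2-7 multiply out to the identity, so the circuit reduces to the remaining gates.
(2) |0000> carries amplitude sqrt(2)/2 in the final state.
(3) The expectation value of YYIX is 0.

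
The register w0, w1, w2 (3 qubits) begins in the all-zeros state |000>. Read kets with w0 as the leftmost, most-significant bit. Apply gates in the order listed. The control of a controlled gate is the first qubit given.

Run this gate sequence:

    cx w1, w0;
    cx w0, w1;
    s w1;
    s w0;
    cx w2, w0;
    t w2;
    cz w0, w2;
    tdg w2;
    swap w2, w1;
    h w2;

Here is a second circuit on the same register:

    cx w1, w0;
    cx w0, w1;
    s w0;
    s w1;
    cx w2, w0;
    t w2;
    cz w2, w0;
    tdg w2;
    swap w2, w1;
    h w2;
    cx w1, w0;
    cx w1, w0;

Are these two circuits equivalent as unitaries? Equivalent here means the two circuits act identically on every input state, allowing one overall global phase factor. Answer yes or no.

Yes, they are equivalent — the unitaries differ by at most a global phase.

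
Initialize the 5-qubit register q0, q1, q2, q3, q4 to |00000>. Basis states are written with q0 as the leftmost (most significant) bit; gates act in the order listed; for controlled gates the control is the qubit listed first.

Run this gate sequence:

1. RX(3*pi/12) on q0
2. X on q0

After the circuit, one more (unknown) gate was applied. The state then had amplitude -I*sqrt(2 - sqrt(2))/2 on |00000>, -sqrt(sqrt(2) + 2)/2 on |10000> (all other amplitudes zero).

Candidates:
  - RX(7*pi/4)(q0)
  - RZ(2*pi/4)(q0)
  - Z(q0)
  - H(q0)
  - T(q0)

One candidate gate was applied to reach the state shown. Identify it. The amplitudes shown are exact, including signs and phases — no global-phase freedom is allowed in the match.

The unique candidate consistent with the amplitudes is Z(q0).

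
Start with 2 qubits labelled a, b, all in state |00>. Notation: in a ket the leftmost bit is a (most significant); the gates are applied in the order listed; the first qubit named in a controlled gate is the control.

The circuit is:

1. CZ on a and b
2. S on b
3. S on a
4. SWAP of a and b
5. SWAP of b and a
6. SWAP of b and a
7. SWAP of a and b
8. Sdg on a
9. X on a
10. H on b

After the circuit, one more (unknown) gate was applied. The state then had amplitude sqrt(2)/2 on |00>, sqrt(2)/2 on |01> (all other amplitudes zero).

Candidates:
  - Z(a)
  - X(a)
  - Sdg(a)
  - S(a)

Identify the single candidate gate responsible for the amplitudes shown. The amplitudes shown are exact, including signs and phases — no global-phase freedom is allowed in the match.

The applied gate was X(a). Key observation: gates 3-8 undo each other exactly, leaving only the rest of the circuit to track.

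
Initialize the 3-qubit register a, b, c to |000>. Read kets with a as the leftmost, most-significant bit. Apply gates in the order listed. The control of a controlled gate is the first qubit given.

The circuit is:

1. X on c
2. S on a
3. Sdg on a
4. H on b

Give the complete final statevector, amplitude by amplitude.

After the circuit, the state carries amplitude sqrt(2)/2 on |001>, sqrt(2)/2 on |011>, and 0 on every other basis state. Key observation: gates 2-3 undo each other exactly, leaving only the rest of the circuit to track.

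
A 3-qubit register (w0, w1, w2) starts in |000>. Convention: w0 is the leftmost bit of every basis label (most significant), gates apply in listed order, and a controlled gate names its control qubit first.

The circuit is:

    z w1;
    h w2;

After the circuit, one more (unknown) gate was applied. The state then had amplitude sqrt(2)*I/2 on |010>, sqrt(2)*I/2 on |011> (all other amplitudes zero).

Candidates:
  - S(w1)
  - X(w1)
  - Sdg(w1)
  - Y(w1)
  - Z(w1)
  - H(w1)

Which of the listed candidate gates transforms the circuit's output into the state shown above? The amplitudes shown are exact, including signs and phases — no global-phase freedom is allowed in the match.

It was Y(w1) that produced the state shown.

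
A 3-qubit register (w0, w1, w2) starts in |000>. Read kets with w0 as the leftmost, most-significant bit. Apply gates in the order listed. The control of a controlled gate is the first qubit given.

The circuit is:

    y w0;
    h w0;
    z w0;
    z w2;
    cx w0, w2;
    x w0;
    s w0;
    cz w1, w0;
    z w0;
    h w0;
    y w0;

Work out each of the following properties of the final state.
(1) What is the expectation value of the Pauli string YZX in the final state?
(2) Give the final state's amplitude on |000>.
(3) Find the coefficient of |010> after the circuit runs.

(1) In the final state, YZX has expectation 1.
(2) The final state's coefficient on |000> equals I/2.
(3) The amplitude on |010> is 0.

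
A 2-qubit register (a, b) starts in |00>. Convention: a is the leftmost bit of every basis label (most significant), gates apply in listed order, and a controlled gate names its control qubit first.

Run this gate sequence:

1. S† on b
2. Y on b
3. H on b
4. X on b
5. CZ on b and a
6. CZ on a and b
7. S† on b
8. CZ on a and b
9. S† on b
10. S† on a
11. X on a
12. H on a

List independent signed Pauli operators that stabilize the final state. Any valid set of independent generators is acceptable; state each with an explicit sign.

The final state is stabilized by the group generated by -XI, +IX; other independent generating sets are equally valid.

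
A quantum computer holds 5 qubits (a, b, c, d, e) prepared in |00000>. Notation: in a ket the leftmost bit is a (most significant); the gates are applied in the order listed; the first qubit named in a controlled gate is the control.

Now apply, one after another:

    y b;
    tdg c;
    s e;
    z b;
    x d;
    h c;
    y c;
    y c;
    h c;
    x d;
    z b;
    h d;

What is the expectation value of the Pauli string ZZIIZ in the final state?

The observable ZZIIZ averages to -1. Key observation: steps 4-11 multiply out to the identity, so the circuit reduces to the remaining gates.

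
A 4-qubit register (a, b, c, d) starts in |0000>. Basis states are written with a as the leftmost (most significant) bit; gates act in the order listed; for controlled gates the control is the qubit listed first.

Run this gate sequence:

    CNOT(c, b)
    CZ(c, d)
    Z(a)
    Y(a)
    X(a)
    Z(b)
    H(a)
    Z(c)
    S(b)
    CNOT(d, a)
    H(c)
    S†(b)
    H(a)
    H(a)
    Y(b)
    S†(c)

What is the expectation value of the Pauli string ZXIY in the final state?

In the final state, ZXIY has expectation 0. Key observation: the block from step 13 through step 14 cancels to the identity and can be dropped.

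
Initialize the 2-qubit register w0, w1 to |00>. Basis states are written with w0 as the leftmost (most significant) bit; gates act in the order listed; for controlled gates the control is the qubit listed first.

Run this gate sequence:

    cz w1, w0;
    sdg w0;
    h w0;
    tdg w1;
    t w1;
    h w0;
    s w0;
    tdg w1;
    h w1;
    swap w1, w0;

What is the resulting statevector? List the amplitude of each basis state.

The resulting statevector has amplitude sqrt(2)/2 on |00>, 0 on |01>, sqrt(2)/2 on |10>, 0 on |11>. Key observation: steps 2-7 multiply out to the identity, so the circuit reduces to the remaining gates.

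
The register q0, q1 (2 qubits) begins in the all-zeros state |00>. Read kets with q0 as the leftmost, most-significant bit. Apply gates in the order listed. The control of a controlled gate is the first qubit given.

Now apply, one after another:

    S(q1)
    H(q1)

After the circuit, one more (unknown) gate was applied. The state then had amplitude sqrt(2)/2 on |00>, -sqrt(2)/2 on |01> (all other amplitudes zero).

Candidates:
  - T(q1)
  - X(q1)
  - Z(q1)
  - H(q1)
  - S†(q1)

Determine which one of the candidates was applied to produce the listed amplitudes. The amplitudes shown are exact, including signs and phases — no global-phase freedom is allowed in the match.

The unique candidate consistent with the amplitudes is Z(q1).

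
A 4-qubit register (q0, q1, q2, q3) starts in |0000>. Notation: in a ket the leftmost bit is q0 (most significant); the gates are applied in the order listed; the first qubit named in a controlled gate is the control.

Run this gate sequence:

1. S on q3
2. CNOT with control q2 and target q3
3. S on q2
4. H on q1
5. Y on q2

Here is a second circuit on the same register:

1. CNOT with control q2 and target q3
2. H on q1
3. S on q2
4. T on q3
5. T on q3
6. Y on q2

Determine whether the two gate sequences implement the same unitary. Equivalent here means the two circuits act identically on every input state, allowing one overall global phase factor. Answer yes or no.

No, they are not equivalent — no single phase factor reconciles the two unitaries.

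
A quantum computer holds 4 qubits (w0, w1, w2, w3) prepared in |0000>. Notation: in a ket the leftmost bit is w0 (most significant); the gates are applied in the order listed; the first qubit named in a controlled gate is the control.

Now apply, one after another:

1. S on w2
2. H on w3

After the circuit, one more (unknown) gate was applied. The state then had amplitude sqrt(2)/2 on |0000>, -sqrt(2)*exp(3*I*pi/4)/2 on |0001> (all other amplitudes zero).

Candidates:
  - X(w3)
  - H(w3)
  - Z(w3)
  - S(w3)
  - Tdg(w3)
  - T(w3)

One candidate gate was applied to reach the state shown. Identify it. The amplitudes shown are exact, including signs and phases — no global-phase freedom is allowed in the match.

The unique candidate consistent with the amplitudes is Tdg(w3).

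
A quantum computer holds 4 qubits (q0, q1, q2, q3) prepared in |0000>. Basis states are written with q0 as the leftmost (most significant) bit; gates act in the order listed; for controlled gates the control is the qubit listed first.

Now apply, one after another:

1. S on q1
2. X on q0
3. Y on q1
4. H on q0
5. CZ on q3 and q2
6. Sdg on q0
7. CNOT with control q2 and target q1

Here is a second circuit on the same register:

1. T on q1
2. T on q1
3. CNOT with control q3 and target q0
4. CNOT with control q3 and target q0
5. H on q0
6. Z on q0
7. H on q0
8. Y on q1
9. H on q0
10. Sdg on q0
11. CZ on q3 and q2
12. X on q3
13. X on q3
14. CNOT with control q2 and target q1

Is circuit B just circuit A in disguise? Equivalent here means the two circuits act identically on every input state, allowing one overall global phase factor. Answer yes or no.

Yes, they are equivalent — the unitaries differ by at most a global phase.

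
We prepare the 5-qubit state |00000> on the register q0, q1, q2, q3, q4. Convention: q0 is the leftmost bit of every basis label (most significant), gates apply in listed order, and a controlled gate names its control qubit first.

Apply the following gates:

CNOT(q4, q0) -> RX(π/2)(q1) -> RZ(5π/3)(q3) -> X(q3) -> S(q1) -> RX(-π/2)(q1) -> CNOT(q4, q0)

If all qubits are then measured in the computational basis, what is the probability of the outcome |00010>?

Outcome |00010> occurs with probability 1/2.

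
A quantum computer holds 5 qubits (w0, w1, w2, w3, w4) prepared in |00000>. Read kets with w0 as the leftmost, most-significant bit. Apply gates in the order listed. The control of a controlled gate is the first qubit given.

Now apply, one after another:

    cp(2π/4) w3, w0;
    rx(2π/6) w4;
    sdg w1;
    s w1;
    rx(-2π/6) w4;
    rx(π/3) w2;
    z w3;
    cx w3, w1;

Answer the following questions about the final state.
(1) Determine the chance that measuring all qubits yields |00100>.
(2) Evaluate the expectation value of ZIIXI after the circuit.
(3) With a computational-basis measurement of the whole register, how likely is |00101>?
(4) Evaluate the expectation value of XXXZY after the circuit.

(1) Outcome |00100> occurs with probability 1/4. Key observation: the block from step 2 through step 5 cancels to the identity and can be dropped.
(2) In the final state, ZIIXI has expectation 0.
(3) A full measurement returns |00101> with probability 0.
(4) The expectation value of XXXZY is 0.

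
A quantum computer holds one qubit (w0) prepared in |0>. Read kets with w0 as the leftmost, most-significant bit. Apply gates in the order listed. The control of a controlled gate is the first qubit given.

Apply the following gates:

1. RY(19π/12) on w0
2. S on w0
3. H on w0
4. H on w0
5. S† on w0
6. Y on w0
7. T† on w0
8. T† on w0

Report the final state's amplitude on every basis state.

The resulting statevector has amplitude -I*sqrt(3*sqrt(2) + 6)/4 + I*sqrt(2 - sqrt(2))/4 on |0>, -sqrt(sqrt(2) + 2)/4 - sqrt(6 - 3*sqrt(2))/4 on |1>.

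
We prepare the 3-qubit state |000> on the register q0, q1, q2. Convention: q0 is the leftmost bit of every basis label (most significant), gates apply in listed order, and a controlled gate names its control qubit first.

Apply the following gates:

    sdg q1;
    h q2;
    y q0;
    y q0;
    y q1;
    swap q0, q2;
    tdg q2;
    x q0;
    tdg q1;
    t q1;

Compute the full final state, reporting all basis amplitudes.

After the circuit, the state carries amplitude sqrt(2)*I/2 on |010>, sqrt(2)*I/2 on |110>, and 0 on every other basis state.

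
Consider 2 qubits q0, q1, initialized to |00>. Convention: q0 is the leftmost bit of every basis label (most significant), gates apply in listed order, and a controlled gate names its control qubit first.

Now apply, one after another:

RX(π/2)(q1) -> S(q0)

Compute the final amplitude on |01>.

The amplitude on |01> is -sqrt(2)*I/2.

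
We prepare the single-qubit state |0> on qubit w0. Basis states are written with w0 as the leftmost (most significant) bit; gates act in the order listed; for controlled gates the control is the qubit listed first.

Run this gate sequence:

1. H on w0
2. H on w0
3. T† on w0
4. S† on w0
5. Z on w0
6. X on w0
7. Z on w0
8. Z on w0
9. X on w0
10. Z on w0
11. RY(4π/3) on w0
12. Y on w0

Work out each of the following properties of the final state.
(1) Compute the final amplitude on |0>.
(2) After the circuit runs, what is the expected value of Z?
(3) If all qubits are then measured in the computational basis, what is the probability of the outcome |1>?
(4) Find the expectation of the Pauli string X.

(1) The final state's coefficient on |0> equals -sqrt(3)*I/2. Key observation: gates 5-10 undo each other exactly, leaving only the rest of the circuit to track.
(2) In the final state, Z has expectation 1/2.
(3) The probability of measuring |1> is 1/4.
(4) The expectation value of X is sqrt(3)/2.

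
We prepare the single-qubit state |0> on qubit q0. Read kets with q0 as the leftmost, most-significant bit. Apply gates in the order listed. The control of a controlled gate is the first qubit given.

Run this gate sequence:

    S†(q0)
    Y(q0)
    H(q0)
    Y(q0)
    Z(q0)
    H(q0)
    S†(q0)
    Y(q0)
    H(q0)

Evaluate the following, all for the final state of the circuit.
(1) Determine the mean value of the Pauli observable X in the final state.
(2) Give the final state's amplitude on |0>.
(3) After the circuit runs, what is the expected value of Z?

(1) In the final state, X has expectation 1.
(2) The final state's coefficient on |0> equals sqrt(2)/2.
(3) In the final state, Z has expectation 0.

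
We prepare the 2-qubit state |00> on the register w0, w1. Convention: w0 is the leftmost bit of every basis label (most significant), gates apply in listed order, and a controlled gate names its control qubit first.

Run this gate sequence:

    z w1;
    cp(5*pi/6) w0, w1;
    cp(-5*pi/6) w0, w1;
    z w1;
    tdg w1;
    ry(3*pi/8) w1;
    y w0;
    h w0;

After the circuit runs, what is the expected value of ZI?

In the final state, ZI has expectation 0. Key observation: gates 1-4 undo each other exactly, leaving only the rest of the circuit to track.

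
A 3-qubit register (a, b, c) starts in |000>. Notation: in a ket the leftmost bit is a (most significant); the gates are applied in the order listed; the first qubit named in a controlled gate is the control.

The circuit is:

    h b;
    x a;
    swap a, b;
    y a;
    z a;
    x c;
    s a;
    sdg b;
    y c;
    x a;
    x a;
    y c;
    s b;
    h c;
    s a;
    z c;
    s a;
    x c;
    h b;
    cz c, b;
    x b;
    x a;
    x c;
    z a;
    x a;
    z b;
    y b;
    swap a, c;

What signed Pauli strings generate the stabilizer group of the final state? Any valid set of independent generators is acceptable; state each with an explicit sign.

One valid set of independent stabilizer generators is +XZI, +ZXI, +IIY (any independent generating set of the same group is equally correct). Key observation: gates 8-13 undo each other exactly, leaving only the rest of the circuit to track.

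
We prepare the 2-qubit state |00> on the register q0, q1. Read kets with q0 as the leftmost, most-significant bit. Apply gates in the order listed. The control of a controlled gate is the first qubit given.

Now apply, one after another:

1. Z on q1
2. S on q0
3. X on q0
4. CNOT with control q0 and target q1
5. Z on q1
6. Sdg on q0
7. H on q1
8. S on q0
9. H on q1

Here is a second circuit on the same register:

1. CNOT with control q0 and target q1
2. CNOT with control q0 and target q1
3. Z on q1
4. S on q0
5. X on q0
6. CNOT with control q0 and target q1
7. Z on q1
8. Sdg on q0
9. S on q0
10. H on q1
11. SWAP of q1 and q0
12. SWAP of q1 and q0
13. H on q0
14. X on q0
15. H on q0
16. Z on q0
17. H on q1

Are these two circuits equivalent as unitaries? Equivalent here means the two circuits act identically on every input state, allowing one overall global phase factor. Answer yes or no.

Yes: on every input state the two circuits agree up to one overall phase factor.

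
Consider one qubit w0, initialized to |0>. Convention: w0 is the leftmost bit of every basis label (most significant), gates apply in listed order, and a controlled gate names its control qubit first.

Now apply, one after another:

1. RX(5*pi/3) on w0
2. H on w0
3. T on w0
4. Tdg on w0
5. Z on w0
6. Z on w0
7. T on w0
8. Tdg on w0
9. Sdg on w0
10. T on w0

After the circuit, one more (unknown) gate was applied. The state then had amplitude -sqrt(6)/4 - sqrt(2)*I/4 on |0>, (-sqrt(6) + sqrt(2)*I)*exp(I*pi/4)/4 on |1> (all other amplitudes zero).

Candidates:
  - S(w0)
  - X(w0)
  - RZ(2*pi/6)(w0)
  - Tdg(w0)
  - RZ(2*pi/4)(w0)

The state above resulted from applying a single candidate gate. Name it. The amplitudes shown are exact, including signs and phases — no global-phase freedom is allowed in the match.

The applied gate was S(w0). Key observation: gates 3-8 undo each other exactly, leaving only the rest of the circuit to track.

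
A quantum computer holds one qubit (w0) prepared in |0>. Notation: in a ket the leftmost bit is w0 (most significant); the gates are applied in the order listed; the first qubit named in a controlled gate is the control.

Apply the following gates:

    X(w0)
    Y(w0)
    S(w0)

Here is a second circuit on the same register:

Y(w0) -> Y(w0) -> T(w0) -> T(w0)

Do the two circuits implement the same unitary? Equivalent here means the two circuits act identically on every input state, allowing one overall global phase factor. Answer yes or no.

No: there is an input state on which the two circuits produce genuinely different outputs (not merely differing by a phase).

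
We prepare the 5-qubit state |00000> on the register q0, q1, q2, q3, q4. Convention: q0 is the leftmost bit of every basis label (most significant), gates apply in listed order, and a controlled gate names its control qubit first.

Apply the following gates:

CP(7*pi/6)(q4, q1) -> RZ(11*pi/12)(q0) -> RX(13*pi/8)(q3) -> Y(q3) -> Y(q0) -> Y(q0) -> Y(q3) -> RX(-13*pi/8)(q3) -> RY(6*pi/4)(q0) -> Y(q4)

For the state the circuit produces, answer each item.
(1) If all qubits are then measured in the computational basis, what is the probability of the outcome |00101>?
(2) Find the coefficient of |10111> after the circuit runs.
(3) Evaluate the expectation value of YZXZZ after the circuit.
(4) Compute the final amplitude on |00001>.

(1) Outcome |00101> occurs with probability 0. Key observation: gates 3-8 undo each other exactly, leaving only the rest of the circuit to track.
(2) The amplitude on |10111> is 0.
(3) The expectation value of YZXZZ is 0.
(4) |00001> carries amplitude -sqrt(2)*exp(I*pi/24)/2 in the final state.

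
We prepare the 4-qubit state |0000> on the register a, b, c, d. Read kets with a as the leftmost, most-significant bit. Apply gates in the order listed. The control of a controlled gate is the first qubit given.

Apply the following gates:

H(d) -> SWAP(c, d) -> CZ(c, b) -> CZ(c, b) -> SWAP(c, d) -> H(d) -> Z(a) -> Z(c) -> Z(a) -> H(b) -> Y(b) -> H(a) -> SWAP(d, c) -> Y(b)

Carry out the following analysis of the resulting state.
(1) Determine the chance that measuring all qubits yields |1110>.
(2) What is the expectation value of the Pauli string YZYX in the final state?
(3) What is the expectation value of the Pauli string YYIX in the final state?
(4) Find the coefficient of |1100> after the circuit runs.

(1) Outcome |1110> occurs with probability 0. Key observation: gates 1-6 undo each other exactly, leaving only the rest of the circuit to track.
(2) In the final state, YZYX has expectation 0.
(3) The observable YYIX averages to 0.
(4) The final state's coefficient on |1100> equals 1/2.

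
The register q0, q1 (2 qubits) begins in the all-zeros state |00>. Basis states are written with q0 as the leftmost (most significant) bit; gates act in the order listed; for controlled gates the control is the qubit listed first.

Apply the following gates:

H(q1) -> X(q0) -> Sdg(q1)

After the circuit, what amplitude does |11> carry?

The amplitude on |11> is -sqrt(2)*I/2.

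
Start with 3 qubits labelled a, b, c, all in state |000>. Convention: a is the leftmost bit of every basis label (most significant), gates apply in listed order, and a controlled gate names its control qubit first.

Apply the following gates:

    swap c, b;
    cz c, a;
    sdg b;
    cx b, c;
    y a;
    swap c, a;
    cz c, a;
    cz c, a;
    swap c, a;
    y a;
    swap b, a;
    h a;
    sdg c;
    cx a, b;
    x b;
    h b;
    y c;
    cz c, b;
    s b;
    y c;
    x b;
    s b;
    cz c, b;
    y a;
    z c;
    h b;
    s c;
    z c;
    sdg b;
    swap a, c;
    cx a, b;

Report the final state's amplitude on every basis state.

The resulting statevector has amplitude -sqrt(2)/2 on |001>, sqrt(2)*I/2 on |010>, and 0 on every other basis state.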